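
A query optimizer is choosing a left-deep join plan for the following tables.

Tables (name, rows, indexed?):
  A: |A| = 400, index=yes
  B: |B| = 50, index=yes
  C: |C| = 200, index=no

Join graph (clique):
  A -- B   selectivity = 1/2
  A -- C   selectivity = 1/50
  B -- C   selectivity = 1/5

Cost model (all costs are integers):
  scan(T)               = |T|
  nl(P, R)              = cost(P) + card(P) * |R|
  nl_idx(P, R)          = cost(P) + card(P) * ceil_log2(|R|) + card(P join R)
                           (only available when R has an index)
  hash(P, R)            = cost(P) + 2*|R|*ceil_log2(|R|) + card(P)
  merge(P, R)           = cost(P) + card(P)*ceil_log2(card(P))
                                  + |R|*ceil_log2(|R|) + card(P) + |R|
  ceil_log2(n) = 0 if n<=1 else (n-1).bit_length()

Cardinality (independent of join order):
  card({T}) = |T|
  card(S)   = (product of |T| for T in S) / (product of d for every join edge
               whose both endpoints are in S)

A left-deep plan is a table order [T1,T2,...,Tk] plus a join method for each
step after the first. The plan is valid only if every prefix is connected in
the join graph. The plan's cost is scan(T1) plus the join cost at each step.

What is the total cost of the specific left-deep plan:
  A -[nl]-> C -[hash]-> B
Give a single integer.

82600

step 1: scan A: cost=400, card=400
step 2: join C via nl
    card(P join C) = 400*200/(50) = 1600
    cost = 400 + 400*200 = 80400
step 3: join B via hash
    card(P join B) = 1600*50/(2*5) = 8000
    cost = 80400 + 2*50*6 + 1600 = 82600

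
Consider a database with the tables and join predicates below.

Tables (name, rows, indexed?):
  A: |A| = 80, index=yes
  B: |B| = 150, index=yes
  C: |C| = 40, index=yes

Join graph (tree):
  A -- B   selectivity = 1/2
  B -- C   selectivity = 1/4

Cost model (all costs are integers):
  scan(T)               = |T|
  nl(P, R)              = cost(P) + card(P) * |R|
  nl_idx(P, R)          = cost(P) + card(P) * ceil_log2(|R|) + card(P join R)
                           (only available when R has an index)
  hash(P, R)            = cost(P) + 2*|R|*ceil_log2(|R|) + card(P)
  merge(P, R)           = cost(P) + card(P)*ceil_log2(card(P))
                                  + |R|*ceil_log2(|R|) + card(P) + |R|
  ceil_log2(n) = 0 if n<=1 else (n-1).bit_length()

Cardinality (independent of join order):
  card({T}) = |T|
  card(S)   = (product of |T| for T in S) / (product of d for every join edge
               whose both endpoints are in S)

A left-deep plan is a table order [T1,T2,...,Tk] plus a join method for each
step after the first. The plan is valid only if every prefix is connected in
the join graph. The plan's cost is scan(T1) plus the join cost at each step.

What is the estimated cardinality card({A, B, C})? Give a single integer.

60000

Tables in S: A(80), B(150), C(40)
Edges inside S: A-B(d=2), B-C(d=4)
numerator = 80 * 150 * 40 = 480000
denominator = 2 * 4 = 8
card(S) = 480000 / 8 = 60000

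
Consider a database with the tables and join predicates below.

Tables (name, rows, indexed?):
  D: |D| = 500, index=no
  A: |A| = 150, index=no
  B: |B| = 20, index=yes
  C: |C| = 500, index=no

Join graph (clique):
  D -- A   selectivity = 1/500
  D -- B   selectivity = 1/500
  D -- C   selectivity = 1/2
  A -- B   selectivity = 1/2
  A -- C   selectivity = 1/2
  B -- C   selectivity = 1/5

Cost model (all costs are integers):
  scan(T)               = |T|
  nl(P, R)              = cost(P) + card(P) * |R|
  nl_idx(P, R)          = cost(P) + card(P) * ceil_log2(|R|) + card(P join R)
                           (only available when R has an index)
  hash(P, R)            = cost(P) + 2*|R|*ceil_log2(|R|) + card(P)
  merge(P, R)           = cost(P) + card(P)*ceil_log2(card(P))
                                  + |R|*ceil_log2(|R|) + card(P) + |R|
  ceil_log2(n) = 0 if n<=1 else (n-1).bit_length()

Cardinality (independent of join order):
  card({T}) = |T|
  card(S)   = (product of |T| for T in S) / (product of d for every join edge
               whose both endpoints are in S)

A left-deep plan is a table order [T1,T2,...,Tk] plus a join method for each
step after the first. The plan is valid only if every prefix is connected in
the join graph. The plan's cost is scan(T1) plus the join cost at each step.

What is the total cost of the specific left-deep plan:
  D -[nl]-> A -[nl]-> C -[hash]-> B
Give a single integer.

169450

step 1: scan D: cost=500, card=500
step 2: join A via nl
    card(P join A) = 500*150/(500) = 150
    cost = 500 + 500*150 = 75500
step 3: join C via nl
    card(P join C) = 150*500/(2*2) = 18750
    cost = 75500 + 150*500 = 150500
step 4: join B via hash
    card(P join B) = 18750*20/(500*2*5) = 75
    cost = 150500 + 2*20*5 + 18750 = 169450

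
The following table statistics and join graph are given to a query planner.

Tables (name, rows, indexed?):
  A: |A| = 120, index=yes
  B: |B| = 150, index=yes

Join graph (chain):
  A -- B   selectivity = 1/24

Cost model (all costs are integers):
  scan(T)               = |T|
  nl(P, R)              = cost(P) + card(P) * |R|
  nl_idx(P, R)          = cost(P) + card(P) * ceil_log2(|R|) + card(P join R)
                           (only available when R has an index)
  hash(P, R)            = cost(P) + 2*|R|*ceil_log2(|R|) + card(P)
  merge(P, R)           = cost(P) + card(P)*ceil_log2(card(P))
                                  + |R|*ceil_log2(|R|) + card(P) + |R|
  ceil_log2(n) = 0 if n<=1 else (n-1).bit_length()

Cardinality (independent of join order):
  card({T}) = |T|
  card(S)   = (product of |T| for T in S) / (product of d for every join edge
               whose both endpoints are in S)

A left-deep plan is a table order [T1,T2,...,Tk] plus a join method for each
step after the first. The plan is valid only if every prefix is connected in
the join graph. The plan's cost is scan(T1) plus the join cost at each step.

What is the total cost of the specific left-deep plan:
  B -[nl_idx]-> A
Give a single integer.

1950

step 1: scan B: cost=150, card=150
step 2: join A via nl_idx
    card(P join A) = 150*120/(24) = 750
    cost = 150 + 150*7 + 750 = 1950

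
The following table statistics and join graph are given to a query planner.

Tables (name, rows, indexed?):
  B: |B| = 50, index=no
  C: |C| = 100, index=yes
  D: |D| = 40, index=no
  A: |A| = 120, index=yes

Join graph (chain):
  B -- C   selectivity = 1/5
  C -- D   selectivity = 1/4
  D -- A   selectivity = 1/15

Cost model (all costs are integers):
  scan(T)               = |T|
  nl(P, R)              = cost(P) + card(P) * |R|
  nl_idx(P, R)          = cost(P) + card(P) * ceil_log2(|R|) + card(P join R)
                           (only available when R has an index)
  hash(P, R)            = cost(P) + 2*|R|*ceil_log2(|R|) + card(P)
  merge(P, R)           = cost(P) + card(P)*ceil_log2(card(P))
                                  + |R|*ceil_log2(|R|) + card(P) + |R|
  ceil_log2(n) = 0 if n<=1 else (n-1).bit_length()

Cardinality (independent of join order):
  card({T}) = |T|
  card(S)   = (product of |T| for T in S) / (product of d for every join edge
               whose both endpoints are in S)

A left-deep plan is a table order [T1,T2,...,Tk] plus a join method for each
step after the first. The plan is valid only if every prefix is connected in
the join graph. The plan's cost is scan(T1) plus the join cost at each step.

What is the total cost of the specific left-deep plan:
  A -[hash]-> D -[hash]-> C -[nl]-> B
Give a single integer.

step 1: scan A: cost=120, card=120
step 2: join D via hash
    card(P join D) = 120*40/(15) = 320
    cost = 120 + 2*40*6 + 120 = 720
step 3: join C via hash
    card(P join C) = 320*100/(4) = 8000
    cost = 720 + 2*100*7 + 320 = 2440
step 4: join B via nl
    card(P join B) = 8000*50/(5) = 80000
    cost = 2440 + 8000*50 = 402440

402440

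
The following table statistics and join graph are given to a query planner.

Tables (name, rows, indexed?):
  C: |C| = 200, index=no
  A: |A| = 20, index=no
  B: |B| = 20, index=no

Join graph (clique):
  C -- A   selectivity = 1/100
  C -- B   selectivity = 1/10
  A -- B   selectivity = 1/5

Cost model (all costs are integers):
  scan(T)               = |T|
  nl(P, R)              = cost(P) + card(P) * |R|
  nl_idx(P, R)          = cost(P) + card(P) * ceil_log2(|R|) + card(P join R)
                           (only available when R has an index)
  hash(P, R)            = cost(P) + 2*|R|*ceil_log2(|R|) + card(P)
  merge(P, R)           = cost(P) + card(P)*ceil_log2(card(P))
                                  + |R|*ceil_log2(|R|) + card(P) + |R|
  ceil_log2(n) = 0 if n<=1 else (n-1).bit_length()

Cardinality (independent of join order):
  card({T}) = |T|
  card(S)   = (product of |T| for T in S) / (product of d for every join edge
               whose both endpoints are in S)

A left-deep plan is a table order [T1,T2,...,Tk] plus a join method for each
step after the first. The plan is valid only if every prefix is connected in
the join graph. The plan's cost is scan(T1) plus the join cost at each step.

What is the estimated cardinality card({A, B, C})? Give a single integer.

Tables in S: A(20), B(20), C(200)
Edges inside S: C-A(d=100), C-B(d=10), A-B(d=5)
numerator = 20 * 20 * 200 = 80000
denominator = 100 * 10 * 5 = 5000
card(S) = 80000 / 5000 = 16

16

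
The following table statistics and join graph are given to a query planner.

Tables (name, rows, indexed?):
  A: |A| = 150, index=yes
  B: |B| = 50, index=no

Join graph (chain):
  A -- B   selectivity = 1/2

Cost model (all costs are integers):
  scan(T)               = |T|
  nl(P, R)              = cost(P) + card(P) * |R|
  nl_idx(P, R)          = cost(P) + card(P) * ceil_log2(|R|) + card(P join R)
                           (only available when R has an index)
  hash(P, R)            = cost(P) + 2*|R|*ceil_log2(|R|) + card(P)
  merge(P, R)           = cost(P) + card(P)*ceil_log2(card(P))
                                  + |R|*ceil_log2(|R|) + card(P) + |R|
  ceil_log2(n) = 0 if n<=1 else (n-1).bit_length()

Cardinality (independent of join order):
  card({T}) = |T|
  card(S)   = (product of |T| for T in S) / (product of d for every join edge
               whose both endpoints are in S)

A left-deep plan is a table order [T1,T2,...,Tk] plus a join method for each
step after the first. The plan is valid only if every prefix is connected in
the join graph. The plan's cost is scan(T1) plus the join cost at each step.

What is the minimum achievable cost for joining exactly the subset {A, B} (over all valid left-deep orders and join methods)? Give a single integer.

Selinger DP over subsets of {A,B}:
  {A}: scan cost=150, card=150
  {B}: scan cost=50, card=50
  {AB}: card=3750; try (B,hash)→900, (A,merge)→1750, (B,merge)→1850, (A,hash)→2500, (A,nl_idx)→4200, (A,nl)→7550 …(+1); best=900 via (B,hash)

900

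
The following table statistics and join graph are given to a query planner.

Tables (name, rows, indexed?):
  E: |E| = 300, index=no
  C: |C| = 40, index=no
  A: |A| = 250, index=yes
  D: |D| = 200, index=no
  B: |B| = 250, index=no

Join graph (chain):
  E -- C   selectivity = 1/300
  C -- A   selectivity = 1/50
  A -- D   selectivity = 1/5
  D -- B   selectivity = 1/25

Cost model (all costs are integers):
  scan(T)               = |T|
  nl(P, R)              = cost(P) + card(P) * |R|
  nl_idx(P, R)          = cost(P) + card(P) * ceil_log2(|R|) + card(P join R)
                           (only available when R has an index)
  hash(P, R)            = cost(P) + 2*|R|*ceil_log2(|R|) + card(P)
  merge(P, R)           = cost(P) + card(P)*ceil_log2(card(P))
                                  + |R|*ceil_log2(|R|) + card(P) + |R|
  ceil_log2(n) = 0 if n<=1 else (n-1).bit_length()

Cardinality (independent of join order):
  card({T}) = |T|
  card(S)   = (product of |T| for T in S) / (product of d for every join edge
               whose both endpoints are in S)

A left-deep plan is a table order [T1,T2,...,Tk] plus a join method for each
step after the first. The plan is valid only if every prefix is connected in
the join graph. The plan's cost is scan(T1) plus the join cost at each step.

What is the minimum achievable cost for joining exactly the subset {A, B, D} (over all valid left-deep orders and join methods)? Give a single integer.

Selinger DP over subsets of {A,B,D}:
  {A}: scan cost=250, card=250
  {D}: scan cost=200, card=200
  {B}: scan cost=250, card=250
  {AD}: card=10000; try (D,hash)→3700, (A,merge)→4250, (D,merge)→4300, (A,hash)→4400, (A,nl_idx)→11800, (A,nl)→50200 …(+1); best=3700 via (D,hash)
  {BD}: card=2000; try (D,hash)→3700, (B,merge)→4250, (D,merge)→4300, (B,hash)→4400, (B,nl)→50200, (D,nl)→50250; best=3700 via (D,hash)
  {ABD}: card=100000; try (A,hash)→9700, (B,hash)→17700, (A,merge)→29950, (A,nl_idx)→119700, (B,merge)→155950, (A,nl)→503700 …(+1); best=9700 via (A,hash)

9700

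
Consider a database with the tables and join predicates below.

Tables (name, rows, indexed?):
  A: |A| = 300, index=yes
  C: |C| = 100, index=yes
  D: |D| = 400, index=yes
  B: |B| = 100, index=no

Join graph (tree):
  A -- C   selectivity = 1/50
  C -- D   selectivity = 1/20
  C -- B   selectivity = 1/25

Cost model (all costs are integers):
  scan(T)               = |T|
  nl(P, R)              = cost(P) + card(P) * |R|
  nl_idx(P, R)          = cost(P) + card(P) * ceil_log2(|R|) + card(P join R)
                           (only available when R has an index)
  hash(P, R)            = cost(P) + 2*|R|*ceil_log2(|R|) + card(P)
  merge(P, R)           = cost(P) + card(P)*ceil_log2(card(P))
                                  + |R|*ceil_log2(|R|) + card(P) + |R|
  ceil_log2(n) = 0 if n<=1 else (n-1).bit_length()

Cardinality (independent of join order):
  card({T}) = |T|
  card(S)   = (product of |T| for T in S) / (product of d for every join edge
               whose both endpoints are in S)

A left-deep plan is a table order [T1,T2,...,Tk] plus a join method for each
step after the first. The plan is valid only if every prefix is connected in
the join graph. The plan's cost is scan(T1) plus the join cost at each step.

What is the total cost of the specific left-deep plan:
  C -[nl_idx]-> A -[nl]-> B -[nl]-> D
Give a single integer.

step 1: scan C: cost=100, card=100
step 2: join A via nl_idx
    card(P join A) = 100*300/(50) = 600
    cost = 100 + 100*9 + 600 = 1600
step 3: join B via nl
    card(P join B) = 600*100/(25) = 2400
    cost = 1600 + 600*100 = 61600
step 4: join D via nl
    card(P join D) = 2400*400/(20) = 48000
    cost = 61600 + 2400*400 = 1021600

1021600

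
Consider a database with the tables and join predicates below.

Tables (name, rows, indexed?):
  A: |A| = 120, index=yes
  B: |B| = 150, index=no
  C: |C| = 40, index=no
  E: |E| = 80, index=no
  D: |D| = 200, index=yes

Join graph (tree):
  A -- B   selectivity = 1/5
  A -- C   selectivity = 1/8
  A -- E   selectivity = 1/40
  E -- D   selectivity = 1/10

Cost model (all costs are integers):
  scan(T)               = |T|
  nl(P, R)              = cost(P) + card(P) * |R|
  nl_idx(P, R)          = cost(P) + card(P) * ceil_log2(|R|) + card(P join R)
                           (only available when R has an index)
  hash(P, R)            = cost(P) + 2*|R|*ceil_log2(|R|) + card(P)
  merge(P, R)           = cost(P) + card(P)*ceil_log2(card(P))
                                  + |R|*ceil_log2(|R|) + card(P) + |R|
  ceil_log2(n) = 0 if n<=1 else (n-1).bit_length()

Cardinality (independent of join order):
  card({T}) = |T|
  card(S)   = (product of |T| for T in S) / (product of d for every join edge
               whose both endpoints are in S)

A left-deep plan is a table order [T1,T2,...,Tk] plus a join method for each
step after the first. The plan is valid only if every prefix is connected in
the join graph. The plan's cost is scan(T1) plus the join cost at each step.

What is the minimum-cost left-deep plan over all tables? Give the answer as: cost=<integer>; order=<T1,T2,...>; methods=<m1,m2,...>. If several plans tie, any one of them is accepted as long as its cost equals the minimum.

Selinger DP (subsets sized 1..n):
  {A}: scan cost=120, card=120
  {B}: scan cost=150, card=150
  {C}: scan cost=40, card=40
  {E}: scan cost=80, card=80
  {D}: scan cost=200, card=200
  {AB}: card=3600; try (A,hash)→1980, (B,merge)→2430, (A,merge)→2460, (B,hash)→2640, (A,nl_idx)→4800, (B,nl)→18120 …(+1); best=1980 via (A,hash)
  {AC}: card=600; try (C,hash)→720, (A,nl_idx)→920, (A,merge)→1280, (C,merge)→1360, (A,hash)→1760, (A,nl)→4840 …(+1); best=720 via (C,hash)
  {AE}: card=240; try (A,nl_idx)→880, (E,hash)→1360, (A,merge)→1680, (E,merge)→1720, (A,hash)→1840, (A,nl)→9680 …(+1); best=880 via (A,nl_idx)
  {DE}: card=1600; try (E,hash)→1520, (D,nl_idx)→2320, (D,merge)→2520, (E,merge)→2640, (D,hash)→3360, (D,nl)→16080 …(+1); best=1520 via (E,hash)
  {ABC}: card=18000; try (B,hash)→3720, (C,hash)→6060, (B,merge)→8670, (C,merge)→49060, (B,nl)→90720, (C,nl)→145980; best=3720 via (B,hash)
  {ABE}: card=7200; try (B,hash)→3520, (B,merge)→4390, (E,hash)→6700, (B,nl)→36880, (E,merge)→49420, (E,nl)→289980; best=3520 via (B,hash)
  {ACE}: card=1200; try (C,hash)→1600, (E,hash)→2440, (C,merge)→3320, (E,merge)→7960, (C,nl)→10480, (E,nl)→48720; best=1600 via (C,hash)
  {ADE}: card=4800; try (D,hash)→4320, (A,hash)→4800, (D,merge)→4840, (D,nl_idx)→7600, (A,nl_idx)→17520, (A,merge)→21680 …(+2); best=4320 via (D,hash)
  {ABCE}: card=36000; try (B,hash)→5200, (C,hash)→11200, (B,merge)→17350, (E,hash)→22840, (C,merge)→104600, (B,nl)→181600 …(+3); best=5200 via (B,hash)
  {ABDE}: card=144000; try (B,hash)→11520, (D,hash)→13920, (B,merge)→72870, (D,merge)→106120, (D,nl_idx)→205120, (B,nl)→724320 …(+1); best=11520 via (B,hash)
  {ACDE}: card=24000; try (D,hash)→6000, (C,hash)→9600, (D,merge)→17800, (D,nl_idx)→35200, (C,merge)→71800, (C,nl)→196320 …(+1); best=6000 via (D,hash)
  {ABCDE}: card=720000; try (B,hash)→32400, (D,hash)→44400, (C,hash)→156000, (B,merge)→391350, (D,merge)→619000, (D,nl_idx)→1013200 …(+4); best=32400 via (B,hash)

cost=32400; order=E,A,C,D,B; methods=nl_idx,hash,hash,hash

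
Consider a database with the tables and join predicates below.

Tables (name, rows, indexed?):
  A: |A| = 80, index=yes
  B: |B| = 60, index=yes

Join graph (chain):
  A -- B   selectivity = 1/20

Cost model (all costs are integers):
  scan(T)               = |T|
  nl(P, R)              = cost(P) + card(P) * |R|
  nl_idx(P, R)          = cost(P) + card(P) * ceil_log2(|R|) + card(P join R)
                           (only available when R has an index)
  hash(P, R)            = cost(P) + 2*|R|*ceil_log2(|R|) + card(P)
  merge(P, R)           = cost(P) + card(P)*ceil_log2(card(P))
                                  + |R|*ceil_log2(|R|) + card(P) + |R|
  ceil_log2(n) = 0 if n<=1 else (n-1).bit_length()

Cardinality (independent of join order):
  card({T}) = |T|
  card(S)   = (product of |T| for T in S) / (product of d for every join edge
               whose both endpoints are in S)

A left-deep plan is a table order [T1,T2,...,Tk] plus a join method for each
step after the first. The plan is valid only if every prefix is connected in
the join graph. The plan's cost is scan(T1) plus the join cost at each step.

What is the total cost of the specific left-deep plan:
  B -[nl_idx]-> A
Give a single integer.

720

step 1: scan B: cost=60, card=60
step 2: join A via nl_idx
    card(P join A) = 60*80/(20) = 240
    cost = 60 + 60*7 + 240 = 720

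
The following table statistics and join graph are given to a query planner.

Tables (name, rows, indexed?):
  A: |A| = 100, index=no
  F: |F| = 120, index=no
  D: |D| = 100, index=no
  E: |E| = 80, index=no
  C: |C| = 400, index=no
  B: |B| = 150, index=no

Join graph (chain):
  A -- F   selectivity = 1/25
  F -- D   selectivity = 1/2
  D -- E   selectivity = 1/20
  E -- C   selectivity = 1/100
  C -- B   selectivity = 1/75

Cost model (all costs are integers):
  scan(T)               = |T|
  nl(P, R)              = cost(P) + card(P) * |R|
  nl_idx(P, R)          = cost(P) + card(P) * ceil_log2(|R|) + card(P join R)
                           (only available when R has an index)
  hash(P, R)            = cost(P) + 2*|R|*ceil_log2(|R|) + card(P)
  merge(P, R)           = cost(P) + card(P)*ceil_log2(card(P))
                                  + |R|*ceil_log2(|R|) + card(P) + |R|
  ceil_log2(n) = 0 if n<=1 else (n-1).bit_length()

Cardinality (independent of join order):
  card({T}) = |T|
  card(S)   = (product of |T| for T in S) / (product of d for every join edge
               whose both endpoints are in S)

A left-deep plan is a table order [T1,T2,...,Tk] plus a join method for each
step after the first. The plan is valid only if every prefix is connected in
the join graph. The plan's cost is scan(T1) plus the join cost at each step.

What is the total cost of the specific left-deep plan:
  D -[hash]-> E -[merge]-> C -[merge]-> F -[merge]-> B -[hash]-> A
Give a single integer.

step 1: scan D: cost=100, card=100
step 2: join E via hash
    card(P join E) = 100*80/(20) = 400
    cost = 100 + 2*80*7 + 100 = 1320
step 3: join C via merge
    card(P join C) = 400*400/(100) = 1600
    cost = 1320 + 400*9 + 400*9 + 400 + 400 = 9320
step 4: join F via merge
    card(P join F) = 1600*120/(2) = 96000
    cost = 9320 + 1600*11 + 120*7 + 1600 + 120 = 29480
step 5: join B via merge
    card(P join B) = 96000*150/(75) = 192000
    cost = 29480 + 96000*17 + 150*8 + 96000 + 150 = 1758830
step 6: join A via hash
    card(P join A) = 192000*100/(25) = 768000
    cost = 1758830 + 2*100*7 + 192000 = 1952230

1952230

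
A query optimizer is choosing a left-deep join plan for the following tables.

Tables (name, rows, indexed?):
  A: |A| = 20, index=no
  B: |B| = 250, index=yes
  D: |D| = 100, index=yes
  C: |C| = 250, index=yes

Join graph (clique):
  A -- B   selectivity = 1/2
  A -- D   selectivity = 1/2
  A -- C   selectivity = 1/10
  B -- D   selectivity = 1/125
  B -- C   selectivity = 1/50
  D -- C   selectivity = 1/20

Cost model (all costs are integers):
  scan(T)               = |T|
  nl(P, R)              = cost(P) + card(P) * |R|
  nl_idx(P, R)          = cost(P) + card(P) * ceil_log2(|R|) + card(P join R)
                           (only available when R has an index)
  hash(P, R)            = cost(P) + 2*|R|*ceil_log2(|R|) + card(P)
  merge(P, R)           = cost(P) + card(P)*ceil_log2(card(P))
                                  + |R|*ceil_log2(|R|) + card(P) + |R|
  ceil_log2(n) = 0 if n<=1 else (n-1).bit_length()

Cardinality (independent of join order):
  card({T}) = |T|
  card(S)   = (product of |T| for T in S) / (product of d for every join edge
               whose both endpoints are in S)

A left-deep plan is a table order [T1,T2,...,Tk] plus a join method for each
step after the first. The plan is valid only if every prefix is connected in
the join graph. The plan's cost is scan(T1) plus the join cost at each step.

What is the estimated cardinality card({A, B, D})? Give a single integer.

Tables in S: A(20), B(250), D(100)
Edges inside S: A-B(d=2), A-D(d=2), B-D(d=125)
numerator = 20 * 250 * 100 = 500000
denominator = 2 * 2 * 125 = 500
card(S) = 500000 / 500 = 1000

1000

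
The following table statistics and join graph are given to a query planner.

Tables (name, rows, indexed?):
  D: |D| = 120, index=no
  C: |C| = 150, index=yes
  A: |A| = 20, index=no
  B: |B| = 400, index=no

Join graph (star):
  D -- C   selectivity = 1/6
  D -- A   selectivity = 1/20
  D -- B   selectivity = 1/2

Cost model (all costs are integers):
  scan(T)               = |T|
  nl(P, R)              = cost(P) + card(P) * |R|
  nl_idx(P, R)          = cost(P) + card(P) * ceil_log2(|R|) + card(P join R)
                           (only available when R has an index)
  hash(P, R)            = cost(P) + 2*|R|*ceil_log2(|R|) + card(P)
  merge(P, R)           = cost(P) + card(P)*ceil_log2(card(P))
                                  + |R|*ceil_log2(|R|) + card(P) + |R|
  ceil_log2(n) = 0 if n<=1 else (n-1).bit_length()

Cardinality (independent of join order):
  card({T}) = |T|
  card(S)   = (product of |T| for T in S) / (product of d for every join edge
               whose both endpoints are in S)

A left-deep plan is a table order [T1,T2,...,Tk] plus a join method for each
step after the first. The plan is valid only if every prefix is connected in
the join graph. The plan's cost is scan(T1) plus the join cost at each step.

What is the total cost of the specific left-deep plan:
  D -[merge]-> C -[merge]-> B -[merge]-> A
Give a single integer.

12645550

step 1: scan D: cost=120, card=120
step 2: join C via merge
    card(P join C) = 120*150/(6) = 3000
    cost = 120 + 120*7 + 150*8 + 120 + 150 = 2430
step 3: join B via merge
    card(P join B) = 3000*400/(2) = 600000
    cost = 2430 + 3000*12 + 400*9 + 3000 + 400 = 45430
step 4: join A via merge
    card(P join A) = 600000*20/(20) = 600000
    cost = 45430 + 600000*20 + 20*5 + 600000 + 20 = 12645550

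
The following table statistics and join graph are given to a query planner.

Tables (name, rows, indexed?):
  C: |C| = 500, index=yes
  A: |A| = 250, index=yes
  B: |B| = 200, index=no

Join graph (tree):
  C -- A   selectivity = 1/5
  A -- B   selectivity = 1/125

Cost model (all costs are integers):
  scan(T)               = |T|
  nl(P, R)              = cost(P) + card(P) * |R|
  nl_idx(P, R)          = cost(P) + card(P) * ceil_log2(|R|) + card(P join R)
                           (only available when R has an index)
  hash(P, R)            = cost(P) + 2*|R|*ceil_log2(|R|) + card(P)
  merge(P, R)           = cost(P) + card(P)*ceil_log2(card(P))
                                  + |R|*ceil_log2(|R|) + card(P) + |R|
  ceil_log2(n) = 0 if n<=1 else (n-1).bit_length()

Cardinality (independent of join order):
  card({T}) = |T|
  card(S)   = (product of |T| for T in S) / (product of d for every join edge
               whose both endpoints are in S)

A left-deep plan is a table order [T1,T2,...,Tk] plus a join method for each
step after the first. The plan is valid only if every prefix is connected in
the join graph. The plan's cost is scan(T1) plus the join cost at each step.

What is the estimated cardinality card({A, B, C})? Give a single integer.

40000

Tables in S: A(250), B(200), C(500)
Edges inside S: C-A(d=5), A-B(d=125)
numerator = 250 * 200 * 500 = 25000000
denominator = 5 * 125 = 625
card(S) = 25000000 / 625 = 40000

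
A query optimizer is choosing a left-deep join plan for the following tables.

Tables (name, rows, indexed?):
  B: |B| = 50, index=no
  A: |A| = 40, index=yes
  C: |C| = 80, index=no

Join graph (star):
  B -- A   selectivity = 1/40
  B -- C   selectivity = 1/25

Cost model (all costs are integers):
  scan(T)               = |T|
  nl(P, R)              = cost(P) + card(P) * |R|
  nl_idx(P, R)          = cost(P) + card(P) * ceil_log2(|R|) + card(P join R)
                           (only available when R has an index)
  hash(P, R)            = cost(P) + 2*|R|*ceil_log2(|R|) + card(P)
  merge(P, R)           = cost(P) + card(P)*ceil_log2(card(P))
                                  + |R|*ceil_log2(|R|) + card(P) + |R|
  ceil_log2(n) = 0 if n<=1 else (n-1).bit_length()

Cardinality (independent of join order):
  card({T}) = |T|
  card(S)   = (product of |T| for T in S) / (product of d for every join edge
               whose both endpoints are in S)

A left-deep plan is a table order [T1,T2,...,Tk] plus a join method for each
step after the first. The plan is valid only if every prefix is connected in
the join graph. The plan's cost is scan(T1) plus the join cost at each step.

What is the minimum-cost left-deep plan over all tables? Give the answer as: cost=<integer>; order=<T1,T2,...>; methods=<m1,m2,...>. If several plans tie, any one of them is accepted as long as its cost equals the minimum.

cost=1390; order=B,A,C; methods=nl_idx,merge

Selinger DP (subsets sized 1..n):
  {B}: scan cost=50, card=50
  {A}: scan cost=40, card=40
  {C}: scan cost=80, card=80
  {AB}: card=50; try (A,nl_idx)→400, (A,hash)→580, (B,merge)→670, (B,hash)→680, (A,merge)→680, (B,nl)→2040 …(+1); best=400 via (A,nl_idx)
  {BC}: card=160; try (B,hash)→760, (C,merge)→1040, (B,merge)→1070, (C,hash)→1220, (C,nl)→4050, (B,nl)→4080; best=760 via (B,hash)
  {ABC}: card=160; try (C,merge)→1390, (A,hash)→1400, (C,hash)→1570, (A,nl_idx)→1880, (A,merge)→2480, (C,nl)→4400 …(+1); best=1390 via (C,merge)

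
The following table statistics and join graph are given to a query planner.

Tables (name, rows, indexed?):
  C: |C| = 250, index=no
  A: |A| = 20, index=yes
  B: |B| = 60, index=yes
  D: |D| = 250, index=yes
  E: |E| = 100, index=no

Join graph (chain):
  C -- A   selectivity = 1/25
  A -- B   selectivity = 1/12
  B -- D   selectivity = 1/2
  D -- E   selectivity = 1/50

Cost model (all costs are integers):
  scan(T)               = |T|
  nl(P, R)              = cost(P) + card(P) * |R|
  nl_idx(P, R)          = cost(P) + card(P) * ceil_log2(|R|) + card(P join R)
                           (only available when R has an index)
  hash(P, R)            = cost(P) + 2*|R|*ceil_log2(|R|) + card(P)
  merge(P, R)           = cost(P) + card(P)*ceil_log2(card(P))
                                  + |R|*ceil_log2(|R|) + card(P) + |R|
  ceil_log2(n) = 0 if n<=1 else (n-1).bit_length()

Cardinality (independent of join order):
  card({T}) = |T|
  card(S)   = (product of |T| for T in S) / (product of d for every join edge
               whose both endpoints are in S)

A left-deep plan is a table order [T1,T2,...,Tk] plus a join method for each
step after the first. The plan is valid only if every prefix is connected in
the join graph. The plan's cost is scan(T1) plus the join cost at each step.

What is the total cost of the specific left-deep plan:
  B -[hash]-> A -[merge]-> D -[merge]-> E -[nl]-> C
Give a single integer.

6441670

step 1: scan B: cost=60, card=60
step 2: join A via hash
    card(P join A) = 60*20/(12) = 100
    cost = 60 + 2*20*5 + 60 = 320
step 3: join D via merge
    card(P join D) = 100*250/(2) = 12500
    cost = 320 + 100*7 + 250*8 + 100 + 250 = 3370
step 4: join E via merge
    card(P join E) = 12500*100/(50) = 25000
    cost = 3370 + 12500*14 + 100*7 + 12500 + 100 = 191670
step 5: join C via nl
    card(P join C) = 25000*250/(25) = 250000
    cost = 191670 + 25000*250 = 6441670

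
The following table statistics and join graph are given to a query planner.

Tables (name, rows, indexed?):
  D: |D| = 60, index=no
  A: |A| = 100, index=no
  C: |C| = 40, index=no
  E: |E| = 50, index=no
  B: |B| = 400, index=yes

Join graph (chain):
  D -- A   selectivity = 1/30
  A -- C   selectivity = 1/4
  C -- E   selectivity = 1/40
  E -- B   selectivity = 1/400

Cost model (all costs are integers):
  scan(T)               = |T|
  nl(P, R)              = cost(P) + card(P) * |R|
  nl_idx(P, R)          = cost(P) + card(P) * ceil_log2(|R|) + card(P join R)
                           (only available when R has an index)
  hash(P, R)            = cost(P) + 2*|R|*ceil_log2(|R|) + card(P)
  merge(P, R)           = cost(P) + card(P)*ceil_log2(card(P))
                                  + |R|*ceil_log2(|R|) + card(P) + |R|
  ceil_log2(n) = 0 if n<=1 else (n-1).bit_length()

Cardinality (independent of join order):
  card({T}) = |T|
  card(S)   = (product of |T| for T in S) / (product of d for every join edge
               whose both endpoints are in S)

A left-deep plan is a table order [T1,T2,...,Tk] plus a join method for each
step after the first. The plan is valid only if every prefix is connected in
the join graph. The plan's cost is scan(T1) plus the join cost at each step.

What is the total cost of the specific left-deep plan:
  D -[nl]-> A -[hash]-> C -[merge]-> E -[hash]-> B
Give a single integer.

step 1: scan D: cost=60, card=60
step 2: join A via nl
    card(P join A) = 60*100/(30) = 200
    cost = 60 + 60*100 = 6060
step 3: join C via hash
    card(P join C) = 200*40/(4) = 2000
    cost = 6060 + 2*40*6 + 200 = 6740
step 4: join E via merge
    card(P join E) = 2000*50/(40) = 2500
    cost = 6740 + 2000*11 + 50*6 + 2000 + 50 = 31090
step 5: join B via hash
    card(P join B) = 2500*400/(400) = 2500
    cost = 31090 + 2*400*9 + 2500 = 40790

40790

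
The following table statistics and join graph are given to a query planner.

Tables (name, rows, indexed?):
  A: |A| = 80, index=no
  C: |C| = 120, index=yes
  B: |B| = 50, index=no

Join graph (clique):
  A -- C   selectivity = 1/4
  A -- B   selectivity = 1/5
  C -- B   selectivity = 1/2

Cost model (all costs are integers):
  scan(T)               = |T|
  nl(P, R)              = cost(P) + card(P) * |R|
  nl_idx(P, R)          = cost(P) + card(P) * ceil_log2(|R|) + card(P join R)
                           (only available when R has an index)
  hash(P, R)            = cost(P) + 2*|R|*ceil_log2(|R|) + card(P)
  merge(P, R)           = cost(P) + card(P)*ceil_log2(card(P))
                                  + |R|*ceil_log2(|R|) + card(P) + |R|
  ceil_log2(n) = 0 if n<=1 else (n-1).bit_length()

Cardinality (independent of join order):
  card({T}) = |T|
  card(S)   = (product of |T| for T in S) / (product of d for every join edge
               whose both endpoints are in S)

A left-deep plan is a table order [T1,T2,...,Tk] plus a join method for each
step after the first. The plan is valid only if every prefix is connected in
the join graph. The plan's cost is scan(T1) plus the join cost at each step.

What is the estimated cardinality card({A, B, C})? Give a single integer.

Tables in S: A(80), B(50), C(120)
Edges inside S: A-C(d=4), A-B(d=5), C-B(d=2)
numerator = 80 * 50 * 120 = 480000
denominator = 4 * 5 * 2 = 40
card(S) = 480000 / 40 = 12000

12000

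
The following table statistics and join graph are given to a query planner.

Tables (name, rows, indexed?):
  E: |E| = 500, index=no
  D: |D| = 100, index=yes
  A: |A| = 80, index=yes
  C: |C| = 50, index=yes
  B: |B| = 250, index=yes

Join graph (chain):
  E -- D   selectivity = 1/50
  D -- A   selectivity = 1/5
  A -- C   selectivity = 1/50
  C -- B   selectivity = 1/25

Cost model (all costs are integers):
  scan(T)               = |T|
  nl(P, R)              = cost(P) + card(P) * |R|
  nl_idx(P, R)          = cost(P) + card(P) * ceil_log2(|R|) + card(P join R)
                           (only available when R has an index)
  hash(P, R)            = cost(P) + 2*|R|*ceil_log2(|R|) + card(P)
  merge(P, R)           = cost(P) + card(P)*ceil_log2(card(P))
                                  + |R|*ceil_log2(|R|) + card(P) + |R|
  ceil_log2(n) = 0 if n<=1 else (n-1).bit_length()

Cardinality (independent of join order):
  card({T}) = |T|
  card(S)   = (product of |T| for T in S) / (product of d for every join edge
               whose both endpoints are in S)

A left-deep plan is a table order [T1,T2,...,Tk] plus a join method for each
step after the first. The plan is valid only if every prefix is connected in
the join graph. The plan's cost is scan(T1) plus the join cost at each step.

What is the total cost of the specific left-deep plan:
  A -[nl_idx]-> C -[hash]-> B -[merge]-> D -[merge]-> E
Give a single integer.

step 1: scan A: cost=80, card=80
step 2: join C via nl_idx
    card(P join C) = 80*50/(50) = 80
    cost = 80 + 80*6 + 80 = 640
step 3: join B via hash
    card(P join B) = 80*250/(25) = 800
    cost = 640 + 2*250*8 + 80 = 4720
step 4: join D via merge
    card(P join D) = 800*100/(5) = 16000
    cost = 4720 + 800*10 + 100*7 + 800 + 100 = 14320
step 5: join E via merge
    card(P join E) = 16000*500/(50) = 160000
    cost = 14320 + 16000*14 + 500*9 + 16000 + 500 = 259320

259320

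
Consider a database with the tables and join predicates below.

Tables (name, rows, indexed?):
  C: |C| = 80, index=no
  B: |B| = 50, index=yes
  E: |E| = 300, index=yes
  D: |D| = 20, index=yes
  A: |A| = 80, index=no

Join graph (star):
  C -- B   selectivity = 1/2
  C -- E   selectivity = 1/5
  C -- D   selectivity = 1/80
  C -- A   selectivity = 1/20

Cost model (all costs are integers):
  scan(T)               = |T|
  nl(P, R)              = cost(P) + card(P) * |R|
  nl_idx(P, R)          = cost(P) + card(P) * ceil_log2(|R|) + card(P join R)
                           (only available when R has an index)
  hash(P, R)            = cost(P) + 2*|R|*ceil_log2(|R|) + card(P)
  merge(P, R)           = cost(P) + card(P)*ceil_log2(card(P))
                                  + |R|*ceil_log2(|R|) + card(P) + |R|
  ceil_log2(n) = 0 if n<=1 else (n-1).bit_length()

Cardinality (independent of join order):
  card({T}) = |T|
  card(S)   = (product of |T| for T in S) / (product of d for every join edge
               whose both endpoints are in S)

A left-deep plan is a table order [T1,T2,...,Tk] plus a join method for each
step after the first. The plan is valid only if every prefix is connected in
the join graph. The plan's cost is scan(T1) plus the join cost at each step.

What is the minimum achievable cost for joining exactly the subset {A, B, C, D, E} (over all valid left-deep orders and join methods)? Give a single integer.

Selinger DP over subsets of {A,B,C,D,E}:
  {C}: scan cost=80, card=80
  {B}: scan cost=50, card=50
  {E}: scan cost=300, card=300
  {D}: scan cost=20, card=20
  {A}: scan cost=80, card=80
  {BC}: card=2000; try (B,hash)→760, (C,merge)→1040, (B,merge)→1070, (C,hash)→1220, (B,nl_idx)→2560, (C,nl)→4050 …(+1); best=760 via (B,hash)
  {CE}: card=4800; try (C,hash)→1720, (E,merge)→3720, (C,merge)→3940, (E,hash)→5560, (E,nl_idx)→5600, (E,nl)→24080 …(+1); best=1720 via (C,hash)
  {CD}: card=20; try (D,hash)→360, (D,nl_idx)→500, (C,merge)→780, (D,merge)→840, (C,hash)→1160, (C,nl)→1620 …(+1); best=360 via (D,hash)
  {AC}: card=320; try (C,hash)→1280, (A,hash)→1280, (C,merge)→1360, (A,merge)→1360, (C,nl)→6480, (A,nl)→6480; best=1280 via (C,hash)
  {BCE}: card=120000; try (B,hash)→7120, (E,hash)→8160, (E,merge)→27760, (B,merge)→69270, (E,nl_idx)→138760, (B,nl_idx)→150520 …(+2); best=7120 via (B,hash)
  {BCD}: card=500; try (B,merge)→830, (B,hash)→980, (B,nl_idx)→980, (B,nl)→1360, (D,hash)→2960, (D,nl_idx)→11260 …(+2); best=830 via (B,merge)
  {ABC}: card=8000; try (B,hash)→2200, (A,hash)→3880, (B,merge)→4830, (B,nl_idx)→11200, (B,nl)→17280, (A,merge)→25400 …(+1); best=2200 via (B,hash)
  {CDE}: card=1200; try (E,nl_idx)→1740, (E,merge)→3480, (E,hash)→5780, (E,nl)→6360, (D,hash)→6720, (D,nl_idx)→26920 …(+2); best=1740 via (E,nl_idx)
  {ACE}: card=19200; try (E,hash)→7000, (E,merge)→7480, (A,hash)→7640, (E,nl_idx)→23360, (A,merge)→69560, (E,nl)→97280 …(+1); best=7000 via (E,hash)
  {ACD}: card=80; try (A,merge)→1120, (A,hash)→1500, (D,hash)→1800, (A,nl)→1960, (D,nl_idx)→2960, (D,merge)→4600 …(+1); best=1120 via (A,merge)
  {BCDE}: card=30000; try (B,hash)→3540, (E,hash)→6730, (E,merge)→8830, (B,merge)→16490, (E,nl_idx)→35330, (B,nl_idx)→38940 …(+6); best=3540 via (B,hash)
  {ABCE}: card=480000; try (E,hash)→15600, (B,hash)→26800, (E,merge)→117200, (A,hash)→128240, (B,merge)→314550, (E,nl_idx)→554200 …(+5); best=15600 via (E,hash)
  {ABCD}: card=2000; try (B,hash)→1800, (B,merge)→2110, (A,hash)→2450, (B,nl_idx)→3600, (B,nl)→5120, (A,merge)→6470 …(+5); best=1800 via (B,hash)
  {ACDE}: card=4800; try (A,hash)→4060, (E,merge)→4760, (E,hash)→6600, (E,nl_idx)→6640, (A,merge)→16780, (E,nl)→25120 …(+5); best=4060 via (A,hash)
  {ABCDE}: card=120000; try (E,hash)→9200, (B,hash)→9460, (E,merge)→28800, (A,hash)→34660, (B,merge)→71610, (E,nl_idx)→139800 …(+9); best=9200 via (E,hash)

9200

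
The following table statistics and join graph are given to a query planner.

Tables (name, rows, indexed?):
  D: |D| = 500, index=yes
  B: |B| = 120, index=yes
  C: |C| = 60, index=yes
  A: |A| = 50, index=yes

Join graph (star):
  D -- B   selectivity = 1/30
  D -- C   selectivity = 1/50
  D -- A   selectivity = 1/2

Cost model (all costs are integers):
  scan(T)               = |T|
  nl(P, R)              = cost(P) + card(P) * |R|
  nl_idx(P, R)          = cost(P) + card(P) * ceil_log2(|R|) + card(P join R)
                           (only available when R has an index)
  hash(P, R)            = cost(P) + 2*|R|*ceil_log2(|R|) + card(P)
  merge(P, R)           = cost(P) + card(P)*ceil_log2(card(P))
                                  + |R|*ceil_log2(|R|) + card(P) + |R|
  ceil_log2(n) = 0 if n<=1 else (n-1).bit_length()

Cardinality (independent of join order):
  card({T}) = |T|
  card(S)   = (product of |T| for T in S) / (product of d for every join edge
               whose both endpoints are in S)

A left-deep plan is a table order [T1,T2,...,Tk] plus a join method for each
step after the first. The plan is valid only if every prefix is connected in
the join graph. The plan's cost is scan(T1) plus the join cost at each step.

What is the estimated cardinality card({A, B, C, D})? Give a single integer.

60000

Tables in S: A(50), B(120), C(60), D(500)
Edges inside S: D-B(d=30), D-C(d=50), D-A(d=2)
numerator = 50 * 120 * 60 * 500 = 180000000
denominator = 30 * 50 * 2 = 3000
card(S) = 180000000 / 3000 = 60000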